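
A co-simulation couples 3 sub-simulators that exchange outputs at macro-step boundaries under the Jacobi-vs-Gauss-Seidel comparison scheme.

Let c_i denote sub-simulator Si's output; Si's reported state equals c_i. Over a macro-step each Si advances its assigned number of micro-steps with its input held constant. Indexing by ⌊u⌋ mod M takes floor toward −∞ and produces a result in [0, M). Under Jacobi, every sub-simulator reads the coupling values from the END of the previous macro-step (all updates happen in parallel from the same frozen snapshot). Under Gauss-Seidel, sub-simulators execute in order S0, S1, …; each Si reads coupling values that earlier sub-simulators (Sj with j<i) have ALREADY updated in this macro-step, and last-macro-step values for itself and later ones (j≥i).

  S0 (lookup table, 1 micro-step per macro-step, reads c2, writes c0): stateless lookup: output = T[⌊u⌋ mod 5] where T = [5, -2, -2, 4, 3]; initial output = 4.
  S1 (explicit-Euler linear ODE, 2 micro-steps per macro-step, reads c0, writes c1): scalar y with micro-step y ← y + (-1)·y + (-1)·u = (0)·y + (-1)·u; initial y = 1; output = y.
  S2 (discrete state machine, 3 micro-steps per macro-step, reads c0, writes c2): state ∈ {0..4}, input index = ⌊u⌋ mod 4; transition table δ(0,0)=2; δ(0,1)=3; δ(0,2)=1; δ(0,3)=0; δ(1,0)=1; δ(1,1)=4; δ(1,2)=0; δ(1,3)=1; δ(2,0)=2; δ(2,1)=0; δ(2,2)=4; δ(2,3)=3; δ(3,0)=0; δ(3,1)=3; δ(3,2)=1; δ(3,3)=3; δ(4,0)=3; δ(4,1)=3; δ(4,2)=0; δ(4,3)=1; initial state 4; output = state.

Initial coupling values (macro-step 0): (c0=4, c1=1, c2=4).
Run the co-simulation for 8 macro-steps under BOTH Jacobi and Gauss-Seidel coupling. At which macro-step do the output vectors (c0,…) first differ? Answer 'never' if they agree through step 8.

[Jacobi] macro 1: S0 reads c2=4 → after 1×micro: 3; S1 reads c0=4 → after 2×micro: -4; S2 reads c0=4 → after 3×micro: 2 ⇒ (c0=3, c1=-4, c2=2)
[Jacobi] macro 2: S0 reads c2=2 → after 1×micro: -2; S1 reads c0=3 → after 2×micro: -3; S2 reads c0=3 → after 3×micro: 3 ⇒ (c0=-2, c1=-3, c2=3)
[Jacobi] macro 3: S0 reads c2=3 → after 1×micro: 4; S1 reads c0=-2 → after 2×micro: 2; S2 reads c0=-2 → after 3×micro: 1 ⇒ (c0=4, c1=2, c2=1)
[Jacobi] macro 4: S0 reads c2=1 → after 1×micro: -2; S1 reads c0=4 → after 2×micro: -4; S2 reads c0=4 → after 3×micro: 1 ⇒ (c0=-2, c1=-4, c2=1)
[Jacobi] macro 5: S0 reads c2=1 → after 1×micro: -2; S1 reads c0=-2 → after 2×micro: 2; S2 reads c0=-2 → after 3×micro: 0 ⇒ (c0=-2, c1=2, c2=0)
[Jacobi] macro 6: S0 reads c2=0 → after 1×micro: 5; S1 reads c0=-2 → after 2×micro: 2; S2 reads c0=-2 → after 3×micro: 1 ⇒ (c0=5, c1=2, c2=1)
[Jacobi] macro 7: S0 reads c2=1 → after 1×micro: -2; S1 reads c0=5 → after 2×micro: -5; S2 reads c0=5 → after 3×micro: 3 ⇒ (c0=-2, c1=-5, c2=3)
[Jacobi] macro 8: S0 reads c2=3 → after 1×micro: 4; S1 reads c0=-2 → after 2×micro: 2; S2 reads c0=-2 → after 3×micro: 1 ⇒ (c0=4, c1=2, c2=1)
[Gauss-Seidel] macro 1: S0 reads c2=4 → after 1×micro: 3; S1 reads c0=3 → after 2×micro: -3; S2 reads c0=3 → after 3×micro: 1 ⇒ (c0=3, c1=-3, c2=1)
[Gauss-Seidel] macro 2: S0 reads c2=1 → after 1×micro: -2; S1 reads c0=-2 → after 2×micro: 2; S2 reads c0=-2 → after 3×micro: 0 ⇒ (c0=-2, c1=2, c2=0)
[Gauss-Seidel] macro 3: S0 reads c2=0 → after 1×micro: 5; S1 reads c0=5 → after 2×micro: -5; S2 reads c0=5 → after 3×micro: 3 ⇒ (c0=5, c1=-5, c2=3)
[Gauss-Seidel] macro 4: S0 reads c2=3 → after 1×micro: 4; S1 reads c0=4 → after 2×micro: -4; S2 reads c0=4 → after 3×micro: 2 ⇒ (c0=4, c1=-4, c2=2)
[Gauss-Seidel] macro 5: S0 reads c2=2 → after 1×micro: -2; S1 reads c0=-2 → after 2×micro: 2; S2 reads c0=-2 → after 3×micro: 1 ⇒ (c0=-2, c1=2, c2=1)
[Gauss-Seidel] macro 6: S0 reads c2=1 → after 1×micro: -2; S1 reads c0=-2 → after 2×micro: 2; S2 reads c0=-2 → after 3×micro: 0 ⇒ (c0=-2, c1=2, c2=0)
[Gauss-Seidel] macro 7: S0 reads c2=0 → after 1×micro: 5; S1 reads c0=5 → after 2×micro: -5; S2 reads c0=5 → after 3×micro: 3 ⇒ (c0=5, c1=-5, c2=3)
[Gauss-Seidel] macro 8: S0 reads c2=3 → after 1×micro: 4; S1 reads c0=4 → after 2×micro: -4; S2 reads c0=4 → after 3×micro: 2 ⇒ (c0=4, c1=-4, c2=2)

first divergence at macro-step: 1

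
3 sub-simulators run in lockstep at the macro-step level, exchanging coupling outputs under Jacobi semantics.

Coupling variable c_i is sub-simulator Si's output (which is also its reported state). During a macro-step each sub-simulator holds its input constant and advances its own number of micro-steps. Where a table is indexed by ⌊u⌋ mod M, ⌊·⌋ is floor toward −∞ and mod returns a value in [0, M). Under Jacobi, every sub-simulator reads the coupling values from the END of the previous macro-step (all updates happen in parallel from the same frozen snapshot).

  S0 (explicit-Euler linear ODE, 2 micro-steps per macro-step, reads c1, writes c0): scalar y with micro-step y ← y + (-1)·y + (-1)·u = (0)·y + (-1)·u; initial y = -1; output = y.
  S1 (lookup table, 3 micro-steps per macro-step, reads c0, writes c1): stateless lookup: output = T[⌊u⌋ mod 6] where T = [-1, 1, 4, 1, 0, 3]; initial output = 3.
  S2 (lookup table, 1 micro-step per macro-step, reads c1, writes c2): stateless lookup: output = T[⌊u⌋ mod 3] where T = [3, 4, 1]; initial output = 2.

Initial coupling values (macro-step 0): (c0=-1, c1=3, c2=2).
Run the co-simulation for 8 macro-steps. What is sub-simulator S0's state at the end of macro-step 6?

S0 state at macro-step 6 = -3

macro 1: S0 reads c1=3 → after 2×micro: -3; S1 reads c0=-1 → after 3×micro: 3; S2 reads c1=3 → after 1×micro: 3 ⇒ (c0=-3, c1=3, c2=3)
macro 2: S0 reads c1=3 → after 2×micro: -3; S1 reads c0=-3 → after 3×micro: 1; S2 reads c1=3 → after 1×micro: 3 ⇒ (c0=-3, c1=1, c2=3)
macro 3: S0 reads c1=1 → after 2×micro: -1; S1 reads c0=-3 → after 3×micro: 1; S2 reads c1=1 → after 1×micro: 4 ⇒ (c0=-1, c1=1, c2=4)
macro 4: S0 reads c1=1 → after 2×micro: -1; S1 reads c0=-1 → after 3×micro: 3; S2 reads c1=1 → after 1×micro: 4 ⇒ (c0=-1, c1=3, c2=4)
macro 5: S0 reads c1=3 → after 2×micro: -3; S1 reads c0=-1 → after 3×micro: 3; S2 reads c1=3 → after 1×micro: 3 ⇒ (c0=-3, c1=3, c2=3)
macro 6: S0 reads c1=3 → after 2×micro: -3; S1 reads c0=-3 → after 3×micro: 1; S2 reads c1=3 → after 1×micro: 3 ⇒ (c0=-3, c1=1, c2=3)
macro 7: S0 reads c1=1 → after 2×micro: -1; S1 reads c0=-3 → after 3×micro: 1; S2 reads c1=1 → after 1×micro: 4 ⇒ (c0=-1, c1=1, c2=4)
macro 8: S0 reads c1=1 → after 2×micro: -1; S1 reads c0=-1 → after 3×micro: 3; S2 reads c1=1 → after 1×micro: 4 ⇒ (c0=-1, c1=3, c2=4)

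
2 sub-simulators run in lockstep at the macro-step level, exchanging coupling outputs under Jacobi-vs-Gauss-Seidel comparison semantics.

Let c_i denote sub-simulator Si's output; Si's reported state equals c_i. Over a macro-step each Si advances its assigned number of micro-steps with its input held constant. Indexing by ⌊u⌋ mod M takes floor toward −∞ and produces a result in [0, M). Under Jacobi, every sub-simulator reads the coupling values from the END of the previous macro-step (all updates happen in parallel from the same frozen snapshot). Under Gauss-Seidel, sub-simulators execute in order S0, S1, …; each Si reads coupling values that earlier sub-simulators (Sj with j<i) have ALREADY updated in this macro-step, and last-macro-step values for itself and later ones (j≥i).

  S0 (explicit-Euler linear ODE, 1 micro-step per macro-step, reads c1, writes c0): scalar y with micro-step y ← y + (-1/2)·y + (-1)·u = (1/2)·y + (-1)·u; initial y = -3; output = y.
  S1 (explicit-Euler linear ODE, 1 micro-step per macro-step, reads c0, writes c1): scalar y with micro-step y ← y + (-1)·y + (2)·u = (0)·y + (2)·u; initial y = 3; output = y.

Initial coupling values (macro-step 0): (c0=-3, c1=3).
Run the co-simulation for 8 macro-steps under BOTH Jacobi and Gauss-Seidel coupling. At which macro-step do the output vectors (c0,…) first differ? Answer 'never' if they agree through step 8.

[Jacobi] macro 1: S0 reads c1=3 → after 1×micro: -9/2; S1 reads c0=-3 → after 1×micro: -6 ⇒ (c0=-9/2, c1=-6)
[Jacobi] macro 2: S0 reads c1=-6 → after 1×micro: 15/4; S1 reads c0=-9/2 → after 1×micro: -9 ⇒ (c0=15/4, c1=-9)
[Jacobi] macro 3: S0 reads c1=-9 → after 1×micro: 87/8; S1 reads c0=15/4 → after 1×micro: 15/2 ⇒ (c0=87/8, c1=15/2)
[Jacobi] macro 4: S0 reads c1=15/2 → after 1×micro: -33/16; S1 reads c0=87/8 → after 1×micro: 87/4 ⇒ (c0=-33/16, c1=87/4)
[Jacobi] macro 5: S0 reads c1=87/4 → after 1×micro: -729/32; S1 reads c0=-33/16 → after 1×micro: -33/8 ⇒ (c0=-729/32, c1=-33/8)
[Jacobi] macro 6: S0 reads c1=-33/8 → after 1×micro: -465/64; S1 reads c0=-729/32 → after 1×micro: -729/16 ⇒ (c0=-465/64, c1=-729/16)
[Jacobi] macro 7: S0 reads c1=-729/16 → after 1×micro: 5367/128; S1 reads c0=-465/64 → after 1×micro: -465/32 ⇒ (c0=5367/128, c1=-465/32)
[Jacobi] macro 8: S0 reads c1=-465/32 → after 1×micro: 9087/256; S1 reads c0=5367/128 → after 1×micro: 5367/64 ⇒ (c0=9087/256, c1=5367/64)
[Gauss-Seidel] macro 1: S0 reads c1=3 → after 1×micro: -9/2; S1 reads c0=-9/2 → after 1×micro: -9 ⇒ (c0=-9/2, c1=-9)
[Gauss-Seidel] macro 2: S0 reads c1=-9 → after 1×micro: 27/4; S1 reads c0=27/4 → after 1×micro: 27/2 ⇒ (c0=27/4, c1=27/2)
[Gauss-Seidel] macro 3: S0 reads c1=27/2 → after 1×micro: -81/8; S1 reads c0=-81/8 → after 1×micro: -81/4 ⇒ (c0=-81/8, c1=-81/4)
[Gauss-Seidel] macro 4: S0 reads c1=-81/4 → after 1×micro: 243/16; S1 reads c0=243/16 → after 1×micro: 243/8 ⇒ (c0=243/16, c1=243/8)
[Gauss-Seidel] macro 5: S0 reads c1=243/8 → after 1×micro: -729/32; S1 reads c0=-729/32 → after 1×micro: -729/16 ⇒ (c0=-729/32, c1=-729/16)
[Gauss-Seidel] macro 6: S0 reads c1=-729/16 → after 1×micro: 2187/64; S1 reads c0=2187/64 → after 1×micro: 2187/32 ⇒ (c0=2187/64, c1=2187/32)
[Gauss-Seidel] macro 7: S0 reads c1=2187/32 → after 1×micro: -6561/128; S1 reads c0=-6561/128 → after 1×micro: -6561/64 ⇒ (c0=-6561/128, c1=-6561/64)
[Gauss-Seidel] macro 8: S0 reads c1=-6561/64 → after 1×micro: 19683/256; S1 reads c0=19683/256 → after 1×micro: 19683/128 ⇒ (c0=19683/256, c1=19683/128)

first divergence at macro-step: 1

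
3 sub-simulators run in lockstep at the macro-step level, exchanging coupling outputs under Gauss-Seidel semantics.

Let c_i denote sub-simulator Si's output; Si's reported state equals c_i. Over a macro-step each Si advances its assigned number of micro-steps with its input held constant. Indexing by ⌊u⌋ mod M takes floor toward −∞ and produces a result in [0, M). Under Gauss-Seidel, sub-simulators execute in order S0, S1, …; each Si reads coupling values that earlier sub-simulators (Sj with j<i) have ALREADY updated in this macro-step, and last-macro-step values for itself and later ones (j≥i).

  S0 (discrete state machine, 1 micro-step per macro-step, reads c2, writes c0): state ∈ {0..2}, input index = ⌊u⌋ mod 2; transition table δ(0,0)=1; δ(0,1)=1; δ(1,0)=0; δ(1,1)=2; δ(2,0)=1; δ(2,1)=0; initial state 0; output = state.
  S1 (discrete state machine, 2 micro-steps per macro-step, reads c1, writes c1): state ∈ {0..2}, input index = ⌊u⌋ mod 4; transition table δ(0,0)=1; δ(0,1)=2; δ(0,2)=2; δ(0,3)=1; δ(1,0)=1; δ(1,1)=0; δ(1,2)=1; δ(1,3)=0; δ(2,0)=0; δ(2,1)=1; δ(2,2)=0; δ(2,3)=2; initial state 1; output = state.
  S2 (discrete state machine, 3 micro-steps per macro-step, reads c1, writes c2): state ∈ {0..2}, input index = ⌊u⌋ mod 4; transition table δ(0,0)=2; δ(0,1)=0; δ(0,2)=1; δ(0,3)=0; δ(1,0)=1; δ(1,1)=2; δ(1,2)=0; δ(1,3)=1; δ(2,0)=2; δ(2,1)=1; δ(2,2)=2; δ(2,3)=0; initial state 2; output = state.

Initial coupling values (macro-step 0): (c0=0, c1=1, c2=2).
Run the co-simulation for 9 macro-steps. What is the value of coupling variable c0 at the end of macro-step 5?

c0 at macro-step 5 = 1

macro 1: S0 reads c2=2 → after 1×micro: 1; S1 reads c1=1 → after 2×micro: 2; S2 reads c1=2 → after 3×micro: 2 ⇒ (c0=1, c1=2, c2=2)
macro 2: S0 reads c2=2 → after 1×micro: 0; S1 reads c1=2 → after 2×micro: 2; S2 reads c1=2 → after 3×micro: 2 ⇒ (c0=0, c1=2, c2=2)
macro 3: S0 reads c2=2 → after 1×micro: 1; S1 reads c1=2 → after 2×micro: 2; S2 reads c1=2 → after 3×micro: 2 ⇒ (c0=1, c1=2, c2=2)
macro 4: S0 reads c2=2 → after 1×micro: 0; S1 reads c1=2 → after 2×micro: 2; S2 reads c1=2 → after 3×micro: 2 ⇒ (c0=0, c1=2, c2=2)
macro 5: S0 reads c2=2 → after 1×micro: 1; S1 reads c1=2 → after 2×micro: 2; S2 reads c1=2 → after 3×micro: 2 ⇒ (c0=1, c1=2, c2=2)
macro 6: S0 reads c2=2 → after 1×micro: 0; S1 reads c1=2 → after 2×micro: 2; S2 reads c1=2 → after 3×micro: 2 ⇒ (c0=0, c1=2, c2=2)
macro 7: S0 reads c2=2 → after 1×micro: 1; S1 reads c1=2 → after 2×micro: 2; S2 reads c1=2 → after 3×micro: 2 ⇒ (c0=1, c1=2, c2=2)
macro 8: S0 reads c2=2 → after 1×micro: 0; S1 reads c1=2 → after 2×micro: 2; S2 reads c1=2 → after 3×micro: 2 ⇒ (c0=0, c1=2, c2=2)
macro 9: S0 reads c2=2 → after 1×micro: 1; S1 reads c1=2 → after 2×micro: 2; S2 reads c1=2 → after 3×micro: 2 ⇒ (c0=1, c1=2, c2=2)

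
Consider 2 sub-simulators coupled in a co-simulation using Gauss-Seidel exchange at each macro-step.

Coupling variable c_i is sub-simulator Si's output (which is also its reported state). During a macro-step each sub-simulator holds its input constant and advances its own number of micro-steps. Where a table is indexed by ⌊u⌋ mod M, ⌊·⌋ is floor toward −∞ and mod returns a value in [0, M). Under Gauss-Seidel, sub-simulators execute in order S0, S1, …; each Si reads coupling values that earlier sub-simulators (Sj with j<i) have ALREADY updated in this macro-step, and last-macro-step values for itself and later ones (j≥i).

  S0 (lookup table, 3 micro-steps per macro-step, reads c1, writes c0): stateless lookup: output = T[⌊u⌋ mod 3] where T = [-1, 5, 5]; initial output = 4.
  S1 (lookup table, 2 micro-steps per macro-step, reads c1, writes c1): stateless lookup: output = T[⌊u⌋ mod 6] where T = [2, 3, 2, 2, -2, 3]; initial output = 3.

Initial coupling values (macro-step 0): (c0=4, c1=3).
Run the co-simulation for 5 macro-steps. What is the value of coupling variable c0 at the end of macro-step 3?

macro 1: S0 reads c1=3 → after 3×micro: -1; S1 reads c1=3 → after 2×micro: 2 ⇒ (c0=-1, c1=2)
macro 2: S0 reads c1=2 → after 3×micro: 5; S1 reads c1=2 → after 2×micro: 2 ⇒ (c0=5, c1=2)
macro 3: S0 reads c1=2 → after 3×micro: 5; S1 reads c1=2 → after 2×micro: 2 ⇒ (c0=5, c1=2)
macro 4: S0 reads c1=2 → after 3×micro: 5; S1 reads c1=2 → after 2×micro: 2 ⇒ (c0=5, c1=2)
macro 5: S0 reads c1=2 → after 3×micro: 5; S1 reads c1=2 → after 2×micro: 2 ⇒ (c0=5, c1=2)

c0 at macro-step 3 = 5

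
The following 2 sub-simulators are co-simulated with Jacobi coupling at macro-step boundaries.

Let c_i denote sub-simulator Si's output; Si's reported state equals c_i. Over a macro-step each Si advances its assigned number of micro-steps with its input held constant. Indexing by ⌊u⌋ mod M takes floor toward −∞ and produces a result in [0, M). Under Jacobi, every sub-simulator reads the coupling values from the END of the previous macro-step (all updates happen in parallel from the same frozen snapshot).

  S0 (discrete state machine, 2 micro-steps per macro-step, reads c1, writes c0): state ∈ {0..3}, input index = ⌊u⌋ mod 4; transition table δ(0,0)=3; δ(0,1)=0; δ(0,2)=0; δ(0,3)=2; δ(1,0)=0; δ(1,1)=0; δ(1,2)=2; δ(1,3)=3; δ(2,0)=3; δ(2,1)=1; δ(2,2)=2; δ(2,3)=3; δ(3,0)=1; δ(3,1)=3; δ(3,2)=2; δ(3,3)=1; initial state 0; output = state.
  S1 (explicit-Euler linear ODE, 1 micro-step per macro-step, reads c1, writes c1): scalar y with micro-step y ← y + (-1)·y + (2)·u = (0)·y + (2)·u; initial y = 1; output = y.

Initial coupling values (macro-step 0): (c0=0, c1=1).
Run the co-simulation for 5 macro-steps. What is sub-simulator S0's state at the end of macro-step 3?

macro 1: S0 reads c1=1 → after 2×micro: 0; S1 reads c1=1 → after 1×micro: 2 ⇒ (c0=0, c1=2)
macro 2: S0 reads c1=2 → after 2×micro: 0; S1 reads c1=2 → after 1×micro: 4 ⇒ (c0=0, c1=4)
macro 3: S0 reads c1=4 → after 2×micro: 1; S1 reads c1=4 → after 1×micro: 8 ⇒ (c0=1, c1=8)
macro 4: S0 reads c1=8 → after 2×micro: 3; S1 reads c1=8 → after 1×micro: 16 ⇒ (c0=3, c1=16)
macro 5: S0 reads c1=16 → after 2×micro: 0; S1 reads c1=16 → after 1×micro: 32 ⇒ (c0=0, c1=32)

S0 state at macro-step 3 = 1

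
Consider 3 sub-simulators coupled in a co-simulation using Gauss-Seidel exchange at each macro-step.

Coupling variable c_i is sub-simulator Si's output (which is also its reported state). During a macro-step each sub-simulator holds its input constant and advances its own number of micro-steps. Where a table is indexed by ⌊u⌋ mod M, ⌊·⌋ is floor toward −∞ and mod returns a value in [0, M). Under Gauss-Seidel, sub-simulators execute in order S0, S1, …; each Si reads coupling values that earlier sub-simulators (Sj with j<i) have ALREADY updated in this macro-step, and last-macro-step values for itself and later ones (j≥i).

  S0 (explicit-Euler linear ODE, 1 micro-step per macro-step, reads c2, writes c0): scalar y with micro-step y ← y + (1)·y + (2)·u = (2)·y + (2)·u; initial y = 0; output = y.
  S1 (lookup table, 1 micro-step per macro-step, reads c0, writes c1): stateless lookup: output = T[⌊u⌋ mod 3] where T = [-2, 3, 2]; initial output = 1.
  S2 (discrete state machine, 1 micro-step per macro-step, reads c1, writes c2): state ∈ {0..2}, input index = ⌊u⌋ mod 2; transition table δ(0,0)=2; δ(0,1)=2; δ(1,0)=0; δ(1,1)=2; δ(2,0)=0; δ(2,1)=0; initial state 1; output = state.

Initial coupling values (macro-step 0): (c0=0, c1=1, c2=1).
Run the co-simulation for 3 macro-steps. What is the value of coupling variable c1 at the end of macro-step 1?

c1 at macro-step 1 = 2

macro 1: S0 reads c2=1 → after 1×micro: 2; S1 reads c0=2 → after 1×micro: 2; S2 reads c1=2 → after 1×micro: 0 ⇒ (c0=2, c1=2, c2=0)
macro 2: S0 reads c2=0 → after 1×micro: 4; S1 reads c0=4 → after 1×micro: 3; S2 reads c1=3 → after 1×micro: 2 ⇒ (c0=4, c1=3, c2=2)
macro 3: S0 reads c2=2 → after 1×micro: 12; S1 reads c0=12 → after 1×micro: -2; S2 reads c1=-2 → after 1×micro: 0 ⇒ (c0=12, c1=-2, c2=0)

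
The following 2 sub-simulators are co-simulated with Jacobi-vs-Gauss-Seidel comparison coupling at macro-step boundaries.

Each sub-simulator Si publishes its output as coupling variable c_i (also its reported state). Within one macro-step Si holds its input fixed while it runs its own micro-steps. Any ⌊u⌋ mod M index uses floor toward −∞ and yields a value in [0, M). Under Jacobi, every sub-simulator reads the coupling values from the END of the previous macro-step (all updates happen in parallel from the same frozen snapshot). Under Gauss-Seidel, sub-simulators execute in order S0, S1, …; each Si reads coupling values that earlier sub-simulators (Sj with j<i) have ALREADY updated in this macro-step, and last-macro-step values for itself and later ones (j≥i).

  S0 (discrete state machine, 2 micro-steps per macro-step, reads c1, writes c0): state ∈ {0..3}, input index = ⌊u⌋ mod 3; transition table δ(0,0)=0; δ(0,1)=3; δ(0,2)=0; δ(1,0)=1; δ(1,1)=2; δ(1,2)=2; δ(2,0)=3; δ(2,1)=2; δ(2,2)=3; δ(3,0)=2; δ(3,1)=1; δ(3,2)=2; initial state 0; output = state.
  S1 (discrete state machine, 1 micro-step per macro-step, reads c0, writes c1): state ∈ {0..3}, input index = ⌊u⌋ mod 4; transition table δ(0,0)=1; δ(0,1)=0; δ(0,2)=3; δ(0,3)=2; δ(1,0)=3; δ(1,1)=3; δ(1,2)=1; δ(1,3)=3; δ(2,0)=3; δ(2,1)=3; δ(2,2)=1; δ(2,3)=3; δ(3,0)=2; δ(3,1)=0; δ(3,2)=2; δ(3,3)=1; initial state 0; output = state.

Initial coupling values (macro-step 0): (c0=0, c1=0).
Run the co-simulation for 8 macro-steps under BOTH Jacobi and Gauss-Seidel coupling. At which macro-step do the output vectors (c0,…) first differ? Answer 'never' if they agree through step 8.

first divergence at macro-step: never

[Jacobi] macro 1: S0 reads c1=0 → after 2×micro: 0; S1 reads c0=0 → after 1×micro: 1 ⇒ (c0=0, c1=1)
[Jacobi] macro 2: S0 reads c1=1 → after 2×micro: 1; S1 reads c0=0 → after 1×micro: 3 ⇒ (c0=1, c1=3)
[Jacobi] macro 3: S0 reads c1=3 → after 2×micro: 1; S1 reads c0=1 → after 1×micro: 0 ⇒ (c0=1, c1=0)
[Jacobi] macro 4: S0 reads c1=0 → after 2×micro: 1; S1 reads c0=1 → after 1×micro: 0 ⇒ (c0=1, c1=0)
[Jacobi] macro 5: S0 reads c1=0 → after 2×micro: 1; S1 reads c0=1 → after 1×micro: 0 ⇒ (c0=1, c1=0)
[Jacobi] macro 6: S0 reads c1=0 → after 2×micro: 1; S1 reads c0=1 → after 1×micro: 0 ⇒ (c0=1, c1=0)
[Jacobi] macro 7: S0 reads c1=0 → after 2×micro: 1; S1 reads c0=1 → after 1×micro: 0 ⇒ (c0=1, c1=0)
[Jacobi] macro 8: S0 reads c1=0 → after 2×micro: 1; S1 reads c0=1 → after 1×micro: 0 ⇒ (c0=1, c1=0)
[Gauss-Seidel] macro 1: S0 reads c1=0 → after 2×micro: 0; S1 reads c0=0 → after 1×micro: 1 ⇒ (c0=0, c1=1)
[Gauss-Seidel] macro 2: S0 reads c1=1 → after 2×micro: 1; S1 reads c0=1 → after 1×micro: 3 ⇒ (c0=1, c1=3)
[Gauss-Seidel] macro 3: S0 reads c1=3 → after 2×micro: 1; S1 reads c0=1 → after 1×micro: 0 ⇒ (c0=1, c1=0)
[Gauss-Seidel] macro 4: S0 reads c1=0 → after 2×micro: 1; S1 reads c0=1 → after 1×micro: 0 ⇒ (c0=1, c1=0)
[Gauss-Seidel] macro 5: S0 reads c1=0 → after 2×micro: 1; S1 reads c0=1 → after 1×micro: 0 ⇒ (c0=1, c1=0)
[Gauss-Seidel] macro 6: S0 reads c1=0 → after 2×micro: 1; S1 reads c0=1 → after 1×micro: 0 ⇒ (c0=1, c1=0)
[Gauss-Seidel] macro 7: S0 reads c1=0 → after 2×micro: 1; S1 reads c0=1 → after 1×micro: 0 ⇒ (c0=1, c1=0)
[Gauss-Seidel] macro 8: S0 reads c1=0 → after 2×micro: 1; S1 reads c0=1 → after 1×micro: 0 ⇒ (c0=1, c1=0)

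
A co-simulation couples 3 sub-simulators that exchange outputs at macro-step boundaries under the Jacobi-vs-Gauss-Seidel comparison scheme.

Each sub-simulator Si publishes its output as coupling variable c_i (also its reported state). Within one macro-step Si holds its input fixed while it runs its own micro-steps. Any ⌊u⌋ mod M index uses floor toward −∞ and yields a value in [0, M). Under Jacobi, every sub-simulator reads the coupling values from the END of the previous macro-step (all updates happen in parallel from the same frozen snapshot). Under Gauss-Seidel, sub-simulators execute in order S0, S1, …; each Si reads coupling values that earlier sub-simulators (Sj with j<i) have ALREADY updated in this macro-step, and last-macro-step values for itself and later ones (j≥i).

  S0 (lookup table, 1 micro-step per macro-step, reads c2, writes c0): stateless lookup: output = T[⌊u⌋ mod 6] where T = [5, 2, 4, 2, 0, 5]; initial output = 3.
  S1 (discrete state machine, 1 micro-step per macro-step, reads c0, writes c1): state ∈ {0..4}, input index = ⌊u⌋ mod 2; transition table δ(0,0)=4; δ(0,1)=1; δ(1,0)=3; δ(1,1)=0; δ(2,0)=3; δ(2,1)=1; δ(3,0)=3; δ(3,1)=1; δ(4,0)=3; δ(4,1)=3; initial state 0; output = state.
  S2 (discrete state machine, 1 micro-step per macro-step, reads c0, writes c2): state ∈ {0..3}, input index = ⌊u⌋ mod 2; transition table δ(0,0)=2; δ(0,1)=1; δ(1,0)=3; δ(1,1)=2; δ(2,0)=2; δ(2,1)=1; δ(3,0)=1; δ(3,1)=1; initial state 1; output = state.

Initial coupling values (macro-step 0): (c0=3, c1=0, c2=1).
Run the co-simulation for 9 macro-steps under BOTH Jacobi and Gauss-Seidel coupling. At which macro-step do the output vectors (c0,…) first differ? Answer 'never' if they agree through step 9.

first divergence at macro-step: 1

[Jacobi] macro 1: S0 reads c2=1 → after 1×micro: 2; S1 reads c0=3 → after 1×micro: 1; S2 reads c0=3 → after 1×micro: 2 ⇒ (c0=2, c1=1, c2=2)
[Jacobi] macro 2: S0 reads c2=2 → after 1×micro: 4; S1 reads c0=2 → after 1×micro: 3; S2 reads c0=2 → after 1×micro: 2 ⇒ (c0=4, c1=3, c2=2)
[Jacobi] macro 3: S0 reads c2=2 → after 1×micro: 4; S1 reads c0=4 → after 1×micro: 3; S2 reads c0=4 → after 1×micro: 2 ⇒ (c0=4, c1=3, c2=2)
[Jacobi] macro 4: S0 reads c2=2 → after 1×micro: 4; S1 reads c0=4 → after 1×micro: 3; S2 reads c0=4 → after 1×micro: 2 ⇒ (c0=4, c1=3, c2=2)
[Jacobi] macro 5: S0 reads c2=2 → after 1×micro: 4; S1 reads c0=4 → after 1×micro: 3; S2 reads c0=4 → after 1×micro: 2 ⇒ (c0=4, c1=3, c2=2)
[Jacobi] macro 6: S0 reads c2=2 → after 1×micro: 4; S1 reads c0=4 → after 1×micro: 3; S2 reads c0=4 → after 1×micro: 2 ⇒ (c0=4, c1=3, c2=2)
[Jacobi] macro 7: S0 reads c2=2 → after 1×micro: 4; S1 reads c0=4 → after 1×micro: 3; S2 reads c0=4 → after 1×micro: 2 ⇒ (c0=4, c1=3, c2=2)
[Jacobi] macro 8: S0 reads c2=2 → after 1×micro: 4; S1 reads c0=4 → after 1×micro: 3; S2 reads c0=4 → after 1×micro: 2 ⇒ (c0=4, c1=3, c2=2)
[Jacobi] macro 9: S0 reads c2=2 → after 1×micro: 4; S1 reads c0=4 → after 1×micro: 3; S2 reads c0=4 → after 1×micro: 2 ⇒ (c0=4, c1=3, c2=2)
[Gauss-Seidel] macro 1: S0 reads c2=1 → after 1×micro: 2; S1 reads c0=2 → after 1×micro: 4; S2 reads c0=2 → after 1×micro: 3 ⇒ (c0=2, c1=4, c2=3)
[Gauss-Seidel] macro 2: S0 reads c2=3 → after 1×micro: 2; S1 reads c0=2 → after 1×micro: 3; S2 reads c0=2 → after 1×micro: 1 ⇒ (c0=2, c1=3, c2=1)
[Gauss-Seidel] macro 3: S0 reads c2=1 → after 1×micro: 2; S1 reads c0=2 → after 1×micro: 3; S2 reads c0=2 → after 1×micro: 3 ⇒ (c0=2, c1=3, c2=3)
[Gauss-Seidel] macro 4: S0 reads c2=3 → after 1×micro: 2; S1 reads c0=2 → after 1×micro: 3; S2 reads c0=2 → after 1×micro: 1 ⇒ (c0=2, c1=3, c2=1)
[Gauss-Seidel] macro 5: S0 reads c2=1 → after 1×micro: 2; S1 reads c0=2 → after 1×micro: 3; S2 reads c0=2 → after 1×micro: 3 ⇒ (c0=2, c1=3, c2=3)
[Gauss-Seidel] macro 6: S0 reads c2=3 → after 1×micro: 2; S1 reads c0=2 → after 1×micro: 3; S2 reads c0=2 → after 1×micro: 1 ⇒ (c0=2, c1=3, c2=1)
[Gauss-Seidel] macro 7: S0 reads c2=1 → after 1×micro: 2; S1 reads c0=2 → after 1×micro: 3; S2 reads c0=2 → after 1×micro: 3 ⇒ (c0=2, c1=3, c2=3)
[Gauss-Seidel] macro 8: S0 reads c2=3 → after 1×micro: 2; S1 reads c0=2 → after 1×micro: 3; S2 reads c0=2 → after 1×micro: 1 ⇒ (c0=2, c1=3, c2=1)
[Gauss-Seidel] macro 9: S0 reads c2=1 → after 1×micro: 2; S1 reads c0=2 → after 1×micro: 3; S2 reads c0=2 → after 1×micro: 3 ⇒ (c0=2, c1=3, c2=3)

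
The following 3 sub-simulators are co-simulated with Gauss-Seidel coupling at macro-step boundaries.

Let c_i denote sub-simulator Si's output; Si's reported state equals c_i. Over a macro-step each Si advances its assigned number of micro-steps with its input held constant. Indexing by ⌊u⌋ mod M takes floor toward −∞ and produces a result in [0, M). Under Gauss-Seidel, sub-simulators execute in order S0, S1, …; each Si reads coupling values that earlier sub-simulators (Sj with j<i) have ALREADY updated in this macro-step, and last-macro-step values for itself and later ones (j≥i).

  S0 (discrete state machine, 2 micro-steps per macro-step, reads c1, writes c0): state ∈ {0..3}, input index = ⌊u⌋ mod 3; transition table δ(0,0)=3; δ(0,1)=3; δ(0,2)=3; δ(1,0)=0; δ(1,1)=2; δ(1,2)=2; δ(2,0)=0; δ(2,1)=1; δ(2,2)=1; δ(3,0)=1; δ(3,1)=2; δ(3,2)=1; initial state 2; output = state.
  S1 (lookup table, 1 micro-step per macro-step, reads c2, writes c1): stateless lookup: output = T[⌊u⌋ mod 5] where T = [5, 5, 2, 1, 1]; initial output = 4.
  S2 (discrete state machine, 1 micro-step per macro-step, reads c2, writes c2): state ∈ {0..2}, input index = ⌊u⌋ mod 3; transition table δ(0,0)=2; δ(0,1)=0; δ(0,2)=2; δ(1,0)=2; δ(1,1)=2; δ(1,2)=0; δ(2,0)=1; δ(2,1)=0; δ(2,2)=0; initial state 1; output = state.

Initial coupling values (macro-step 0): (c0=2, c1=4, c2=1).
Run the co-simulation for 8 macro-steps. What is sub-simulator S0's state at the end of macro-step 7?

S0 state at macro-step 7 = 2

macro 1: S0 reads c1=4 → after 2×micro: 2; S1 reads c2=1 → after 1×micro: 5; S2 reads c2=1 → after 1×micro: 2 ⇒ (c0=2, c1=5, c2=2)
macro 2: S0 reads c1=5 → after 2×micro: 2; S1 reads c2=2 → after 1×micro: 2; S2 reads c2=2 → after 1×micro: 0 ⇒ (c0=2, c1=2, c2=0)
macro 3: S0 reads c1=2 → after 2×micro: 2; S1 reads c2=0 → after 1×micro: 5; S2 reads c2=0 → after 1×micro: 2 ⇒ (c0=2, c1=5, c2=2)
macro 4: S0 reads c1=5 → after 2×micro: 2; S1 reads c2=2 → after 1×micro: 2; S2 reads c2=2 → after 1×micro: 0 ⇒ (c0=2, c1=2, c2=0)
macro 5: S0 reads c1=2 → after 2×micro: 2; S1 reads c2=0 → after 1×micro: 5; S2 reads c2=0 → after 1×micro: 2 ⇒ (c0=2, c1=5, c2=2)
macro 6: S0 reads c1=5 → after 2×micro: 2; S1 reads c2=2 → after 1×micro: 2; S2 reads c2=2 → after 1×micro: 0 ⇒ (c0=2, c1=2, c2=0)
macro 7: S0 reads c1=2 → after 2×micro: 2; S1 reads c2=0 → after 1×micro: 5; S2 reads c2=0 → after 1×micro: 2 ⇒ (c0=2, c1=5, c2=2)
macro 8: S0 reads c1=5 → after 2×micro: 2; S1 reads c2=2 → after 1×micro: 2; S2 reads c2=2 → after 1×micro: 0 ⇒ (c0=2, c1=2, c2=0)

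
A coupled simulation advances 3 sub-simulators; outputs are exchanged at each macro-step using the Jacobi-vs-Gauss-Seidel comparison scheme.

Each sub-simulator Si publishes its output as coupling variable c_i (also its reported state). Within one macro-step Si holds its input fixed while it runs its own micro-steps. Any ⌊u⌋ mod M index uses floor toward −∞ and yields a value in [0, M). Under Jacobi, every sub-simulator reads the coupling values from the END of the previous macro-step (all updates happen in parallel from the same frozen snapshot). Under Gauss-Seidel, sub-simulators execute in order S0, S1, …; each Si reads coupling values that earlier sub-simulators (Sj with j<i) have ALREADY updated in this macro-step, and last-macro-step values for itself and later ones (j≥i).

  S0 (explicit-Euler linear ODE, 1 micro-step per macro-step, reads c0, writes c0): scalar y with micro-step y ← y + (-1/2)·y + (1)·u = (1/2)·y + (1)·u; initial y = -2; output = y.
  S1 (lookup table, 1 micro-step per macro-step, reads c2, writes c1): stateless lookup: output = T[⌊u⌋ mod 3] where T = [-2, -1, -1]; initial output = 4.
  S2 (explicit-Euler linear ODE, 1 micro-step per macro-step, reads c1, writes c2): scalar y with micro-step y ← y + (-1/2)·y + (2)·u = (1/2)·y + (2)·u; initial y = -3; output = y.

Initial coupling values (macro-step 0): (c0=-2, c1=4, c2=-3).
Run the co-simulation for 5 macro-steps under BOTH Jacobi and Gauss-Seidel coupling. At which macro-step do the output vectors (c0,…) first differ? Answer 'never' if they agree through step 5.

first divergence at macro-step: 1

[Jacobi] macro 1: S0 reads c0=-2 → after 1×micro: -3; S1 reads c2=-3 → after 1×micro: -2; S2 reads c1=4 → after 1×micro: 13/2 ⇒ (c0=-3, c1=-2, c2=13/2)
[Jacobi] macro 2: S0 reads c0=-3 → after 1×micro: -9/2; S1 reads c2=13/2 → after 1×micro: -2; S2 reads c1=-2 → after 1×micro: -3/4 ⇒ (c0=-9/2, c1=-2, c2=-3/4)
[Jacobi] macro 3: S0 reads c0=-9/2 → after 1×micro: -27/4; S1 reads c2=-3/4 → after 1×micro: -1; S2 reads c1=-2 → after 1×micro: -35/8 ⇒ (c0=-27/4, c1=-1, c2=-35/8)
[Jacobi] macro 4: S0 reads c0=-27/4 → after 1×micro: -81/8; S1 reads c2=-35/8 → after 1×micro: -1; S2 reads c1=-1 → after 1×micro: -67/16 ⇒ (c0=-81/8, c1=-1, c2=-67/16)
[Jacobi] macro 5: S0 reads c0=-81/8 → after 1×micro: -243/16; S1 reads c2=-67/16 → after 1×micro: -1; S2 reads c1=-1 → after 1×micro: -131/32 ⇒ (c0=-243/16, c1=-1, c2=-131/32)
[Gauss-Seidel] macro 1: S0 reads c0=-2 → after 1×micro: -3; S1 reads c2=-3 → after 1×micro: -2; S2 reads c1=-2 → after 1×micro: -11/2 ⇒ (c0=-3, c1=-2, c2=-11/2)
[Gauss-Seidel] macro 2: S0 reads c0=-3 → after 1×micro: -9/2; S1 reads c2=-11/2 → after 1×micro: -2; S2 reads c1=-2 → after 1×micro: -27/4 ⇒ (c0=-9/2, c1=-2, c2=-27/4)
[Gauss-Seidel] macro 3: S0 reads c0=-9/2 → after 1×micro: -27/4; S1 reads c2=-27/4 → after 1×micro: -1; S2 reads c1=-1 → after 1×micro: -43/8 ⇒ (c0=-27/4, c1=-1, c2=-43/8)
[Gauss-Seidel] macro 4: S0 reads c0=-27/4 → after 1×micro: -81/8; S1 reads c2=-43/8 → after 1×micro: -2; S2 reads c1=-2 → after 1×micro: -107/16 ⇒ (c0=-81/8, c1=-2, c2=-107/16)
[Gauss-Seidel] macro 5: S0 reads c0=-81/8 → after 1×micro: -243/16; S1 reads c2=-107/16 → after 1×micro: -1; S2 reads c1=-1 → after 1×micro: -171/32 ⇒ (c0=-243/16, c1=-1, c2=-171/32)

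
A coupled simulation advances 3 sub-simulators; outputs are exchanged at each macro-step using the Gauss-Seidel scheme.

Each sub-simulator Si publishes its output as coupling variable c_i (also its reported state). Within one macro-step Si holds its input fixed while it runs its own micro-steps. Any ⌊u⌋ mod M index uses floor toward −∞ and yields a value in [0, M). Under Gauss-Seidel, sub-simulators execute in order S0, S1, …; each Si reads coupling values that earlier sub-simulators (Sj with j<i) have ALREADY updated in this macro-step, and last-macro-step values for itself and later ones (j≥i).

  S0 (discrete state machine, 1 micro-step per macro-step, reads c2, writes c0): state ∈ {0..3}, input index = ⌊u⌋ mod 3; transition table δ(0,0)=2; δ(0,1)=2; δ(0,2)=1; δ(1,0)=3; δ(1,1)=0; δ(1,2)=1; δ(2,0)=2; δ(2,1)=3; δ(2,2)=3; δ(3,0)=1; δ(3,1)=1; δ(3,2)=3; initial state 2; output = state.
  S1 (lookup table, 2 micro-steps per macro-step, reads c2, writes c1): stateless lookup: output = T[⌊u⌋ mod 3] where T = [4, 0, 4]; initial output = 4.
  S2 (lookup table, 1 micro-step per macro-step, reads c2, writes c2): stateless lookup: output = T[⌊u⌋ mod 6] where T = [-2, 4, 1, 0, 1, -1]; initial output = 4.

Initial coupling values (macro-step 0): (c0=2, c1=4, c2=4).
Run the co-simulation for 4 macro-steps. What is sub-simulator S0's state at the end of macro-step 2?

S0 state at macro-step 2 = 1

macro 1: S0 reads c2=4 → after 1×micro: 3; S1 reads c2=4 → after 2×micro: 0; S2 reads c2=4 → after 1×micro: 1 ⇒ (c0=3, c1=0, c2=1)
macro 2: S0 reads c2=1 → after 1×micro: 1; S1 reads c2=1 → after 2×micro: 0; S2 reads c2=1 → after 1×micro: 4 ⇒ (c0=1, c1=0, c2=4)
macro 3: S0 reads c2=4 → after 1×micro: 0; S1 reads c2=4 → after 2×micro: 0; S2 reads c2=4 → after 1×micro: 1 ⇒ (c0=0, c1=0, c2=1)
macro 4: S0 reads c2=1 → after 1×micro: 2; S1 reads c2=1 → after 2×micro: 0; S2 reads c2=1 → after 1×micro: 4 ⇒ (c0=2, c1=0, c2=4)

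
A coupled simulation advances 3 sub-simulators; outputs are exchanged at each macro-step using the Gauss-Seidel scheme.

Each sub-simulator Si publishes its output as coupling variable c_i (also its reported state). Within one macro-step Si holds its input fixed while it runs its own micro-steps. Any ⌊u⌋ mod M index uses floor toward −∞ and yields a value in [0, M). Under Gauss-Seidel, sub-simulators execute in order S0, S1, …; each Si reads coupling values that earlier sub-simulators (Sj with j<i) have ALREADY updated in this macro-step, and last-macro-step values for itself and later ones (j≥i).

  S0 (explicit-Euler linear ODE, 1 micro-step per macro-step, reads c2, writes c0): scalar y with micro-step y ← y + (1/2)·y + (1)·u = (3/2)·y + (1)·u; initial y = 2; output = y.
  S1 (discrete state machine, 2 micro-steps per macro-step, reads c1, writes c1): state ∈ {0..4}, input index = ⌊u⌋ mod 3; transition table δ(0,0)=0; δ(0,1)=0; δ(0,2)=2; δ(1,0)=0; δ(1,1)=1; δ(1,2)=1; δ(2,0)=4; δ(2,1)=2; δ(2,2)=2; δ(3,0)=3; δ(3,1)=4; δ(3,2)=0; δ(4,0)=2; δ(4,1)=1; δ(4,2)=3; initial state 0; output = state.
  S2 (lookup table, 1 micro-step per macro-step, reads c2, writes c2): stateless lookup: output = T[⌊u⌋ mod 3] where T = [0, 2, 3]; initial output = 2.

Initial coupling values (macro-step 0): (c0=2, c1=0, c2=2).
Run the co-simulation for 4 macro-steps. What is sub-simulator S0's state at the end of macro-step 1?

macro 1: S0 reads c2=2 → after 1×micro: 5; S1 reads c1=0 → after 2×micro: 0; S2 reads c2=2 → after 1×micro: 3 ⇒ (c0=5, c1=0, c2=3)
macro 2: S0 reads c2=3 → after 1×micro: 21/2; S1 reads c1=0 → after 2×micro: 0; S2 reads c2=3 → after 1×micro: 0 ⇒ (c0=21/2, c1=0, c2=0)
macro 3: S0 reads c2=0 → after 1×micro: 63/4; S1 reads c1=0 → after 2×micro: 0; S2 reads c2=0 → after 1×micro: 0 ⇒ (c0=63/4, c1=0, c2=0)
macro 4: S0 reads c2=0 → after 1×micro: 189/8; S1 reads c1=0 → after 2×micro: 0; S2 reads c2=0 → after 1×micro: 0 ⇒ (c0=189/8, c1=0, c2=0)

S0 state at macro-step 1 = 5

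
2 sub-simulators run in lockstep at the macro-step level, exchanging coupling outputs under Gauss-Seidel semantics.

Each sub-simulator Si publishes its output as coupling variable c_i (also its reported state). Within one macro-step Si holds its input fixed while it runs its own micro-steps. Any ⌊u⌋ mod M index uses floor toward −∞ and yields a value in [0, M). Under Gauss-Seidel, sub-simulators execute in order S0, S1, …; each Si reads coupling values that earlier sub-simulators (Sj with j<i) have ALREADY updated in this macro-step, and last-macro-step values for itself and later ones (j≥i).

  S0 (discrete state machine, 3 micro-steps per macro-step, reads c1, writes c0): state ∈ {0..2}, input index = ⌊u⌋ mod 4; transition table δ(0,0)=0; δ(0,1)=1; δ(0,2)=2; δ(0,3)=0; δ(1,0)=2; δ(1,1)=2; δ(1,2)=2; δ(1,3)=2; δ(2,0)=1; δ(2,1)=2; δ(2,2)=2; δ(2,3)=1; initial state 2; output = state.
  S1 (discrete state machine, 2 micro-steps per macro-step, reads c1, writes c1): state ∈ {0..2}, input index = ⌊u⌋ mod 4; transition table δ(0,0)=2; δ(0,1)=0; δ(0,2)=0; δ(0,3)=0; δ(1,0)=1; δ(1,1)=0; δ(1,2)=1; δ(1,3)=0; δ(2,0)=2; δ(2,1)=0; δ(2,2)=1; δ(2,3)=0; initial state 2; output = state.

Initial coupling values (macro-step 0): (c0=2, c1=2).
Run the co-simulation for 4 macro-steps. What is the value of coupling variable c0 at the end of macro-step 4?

c0 at macro-step 4 = 2

macro 1: S0 reads c1=2 → after 3×micro: 2; S1 reads c1=2 → after 2×micro: 1 ⇒ (c0=2, c1=1)
macro 2: S0 reads c1=1 → after 3×micro: 2; S1 reads c1=1 → after 2×micro: 0 ⇒ (c0=2, c1=0)
macro 3: S0 reads c1=0 → after 3×micro: 1; S1 reads c1=0 → after 2×micro: 2 ⇒ (c0=1, c1=2)
macro 4: S0 reads c1=2 → after 3×micro: 2; S1 reads c1=2 → after 2×micro: 1 ⇒ (c0=2, c1=1)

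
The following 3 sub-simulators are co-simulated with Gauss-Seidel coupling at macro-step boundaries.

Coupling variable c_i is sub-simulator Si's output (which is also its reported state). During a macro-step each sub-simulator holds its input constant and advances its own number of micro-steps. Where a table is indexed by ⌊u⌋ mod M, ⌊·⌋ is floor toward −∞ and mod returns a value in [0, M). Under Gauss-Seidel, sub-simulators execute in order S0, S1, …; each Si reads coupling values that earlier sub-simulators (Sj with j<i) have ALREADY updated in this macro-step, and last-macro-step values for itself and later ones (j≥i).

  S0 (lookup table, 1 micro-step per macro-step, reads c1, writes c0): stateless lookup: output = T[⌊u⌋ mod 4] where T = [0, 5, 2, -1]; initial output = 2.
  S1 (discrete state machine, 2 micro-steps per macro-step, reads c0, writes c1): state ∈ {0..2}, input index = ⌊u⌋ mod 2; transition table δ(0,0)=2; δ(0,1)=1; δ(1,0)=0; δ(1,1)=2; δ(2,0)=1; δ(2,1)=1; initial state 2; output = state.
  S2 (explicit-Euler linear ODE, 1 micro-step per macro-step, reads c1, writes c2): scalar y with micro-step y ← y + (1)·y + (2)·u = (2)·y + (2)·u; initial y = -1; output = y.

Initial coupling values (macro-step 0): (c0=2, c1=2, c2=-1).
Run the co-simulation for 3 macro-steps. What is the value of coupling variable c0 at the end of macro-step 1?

c0 at macro-step 1 = 2

macro 1: S0 reads c1=2 → after 1×micro: 2; S1 reads c0=2 → after 2×micro: 0; S2 reads c1=0 → after 1×micro: -2 ⇒ (c0=2, c1=0, c2=-2)
macro 2: S0 reads c1=0 → after 1×micro: 0; S1 reads c0=0 → after 2×micro: 1; S2 reads c1=1 → after 1×micro: -2 ⇒ (c0=0, c1=1, c2=-2)
macro 3: S0 reads c1=1 → after 1×micro: 5; S1 reads c0=5 → after 2×micro: 1; S2 reads c1=1 → after 1×micro: -2 ⇒ (c0=5, c1=1, c2=-2)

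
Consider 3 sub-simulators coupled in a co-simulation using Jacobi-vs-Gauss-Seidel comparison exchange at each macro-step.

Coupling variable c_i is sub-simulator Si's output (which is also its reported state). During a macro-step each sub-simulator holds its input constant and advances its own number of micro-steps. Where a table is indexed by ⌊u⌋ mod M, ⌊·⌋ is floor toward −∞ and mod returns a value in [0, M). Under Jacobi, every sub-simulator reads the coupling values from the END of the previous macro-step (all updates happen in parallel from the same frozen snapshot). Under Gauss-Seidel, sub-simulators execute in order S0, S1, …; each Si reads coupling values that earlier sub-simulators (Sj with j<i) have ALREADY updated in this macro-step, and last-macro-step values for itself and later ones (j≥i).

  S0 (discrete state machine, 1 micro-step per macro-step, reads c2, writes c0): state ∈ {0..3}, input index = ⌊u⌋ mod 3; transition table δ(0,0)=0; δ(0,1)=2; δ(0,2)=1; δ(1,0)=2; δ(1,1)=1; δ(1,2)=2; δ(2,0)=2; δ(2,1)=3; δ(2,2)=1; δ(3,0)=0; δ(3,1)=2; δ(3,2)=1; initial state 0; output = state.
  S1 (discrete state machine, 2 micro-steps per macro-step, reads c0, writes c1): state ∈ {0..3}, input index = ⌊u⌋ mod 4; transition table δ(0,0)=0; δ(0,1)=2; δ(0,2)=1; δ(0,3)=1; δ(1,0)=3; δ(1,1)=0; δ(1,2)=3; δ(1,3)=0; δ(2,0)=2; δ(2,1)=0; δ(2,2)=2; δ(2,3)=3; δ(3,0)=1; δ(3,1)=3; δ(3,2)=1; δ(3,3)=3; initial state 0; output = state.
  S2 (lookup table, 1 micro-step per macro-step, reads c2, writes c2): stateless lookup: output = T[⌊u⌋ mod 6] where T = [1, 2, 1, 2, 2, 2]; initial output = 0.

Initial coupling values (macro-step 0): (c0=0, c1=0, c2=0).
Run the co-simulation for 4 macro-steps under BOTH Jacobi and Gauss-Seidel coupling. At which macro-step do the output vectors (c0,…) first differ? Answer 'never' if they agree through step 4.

first divergence at macro-step: 2

[Jacobi] macro 1: S0 reads c2=0 → after 1×micro: 0; S1 reads c0=0 → after 2×micro: 0; S2 reads c2=0 → after 1×micro: 1 ⇒ (c0=0, c1=0, c2=1)
[Jacobi] macro 2: S0 reads c2=1 → after 1×micro: 2; S1 reads c0=0 → after 2×micro: 0; S2 reads c2=1 → after 1×micro: 2 ⇒ (c0=2, c1=0, c2=2)
[Jacobi] macro 3: S0 reads c2=2 → after 1×micro: 1; S1 reads c0=2 → after 2×micro: 3; S2 reads c2=2 → after 1×micro: 1 ⇒ (c0=1, c1=3, c2=1)
[Jacobi] macro 4: S0 reads c2=1 → after 1×micro: 1; S1 reads c0=1 → after 2×micro: 3; S2 reads c2=1 → after 1×micro: 2 ⇒ (c0=1, c1=3, c2=2)
[Gauss-Seidel] macro 1: S0 reads c2=0 → after 1×micro: 0; S1 reads c0=0 → after 2×micro: 0; S2 reads c2=0 → after 1×micro: 1 ⇒ (c0=0, c1=0, c2=1)
[Gauss-Seidel] macro 2: S0 reads c2=1 → after 1×micro: 2; S1 reads c0=2 → after 2×micro: 3; S2 reads c2=1 → after 1×micro: 2 ⇒ (c0=2, c1=3, c2=2)
[Gauss-Seidel] macro 3: S0 reads c2=2 → after 1×micro: 1; S1 reads c0=1 → after 2×micro: 3; S2 reads c2=2 → after 1×micro: 1 ⇒ (c0=1, c1=3, c2=1)
[Gauss-Seidel] macro 4: S0 reads c2=1 → after 1×micro: 1; S1 reads c0=1 → after 2×micro: 3; S2 reads c2=1 → after 1×micro: 2 ⇒ (c0=1, c1=3, c2=2)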